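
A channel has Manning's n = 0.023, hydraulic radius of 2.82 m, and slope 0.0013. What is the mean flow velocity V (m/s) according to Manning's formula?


Manning's equation gives V = (1/n) * R^(2/3) * S^(1/2).
First, compute R^(2/3) = 2.82^(2/3) = 1.996.
Next, S^(1/2) = 0.0013^(1/2) = 0.036056.
Then 1/n = 1/0.023 = 43.48.
V = 43.48 * 1.996 * 0.036056 = 3.129 m/s.

3.129


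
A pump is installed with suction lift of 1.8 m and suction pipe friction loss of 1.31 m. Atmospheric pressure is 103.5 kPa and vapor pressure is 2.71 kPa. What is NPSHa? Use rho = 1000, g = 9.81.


NPSHa = p_atm/(rho*g) - z_s - hf_s - p_vap/(rho*g).
p_atm/(rho*g) = 103.5*1000 / (1000*9.81) = 10.55 m.
p_vap/(rho*g) = 2.71*1000 / (1000*9.81) = 0.276 m.
NPSHa = 10.55 - 1.8 - 1.31 - 0.276
      = 7.16 m.

7.16


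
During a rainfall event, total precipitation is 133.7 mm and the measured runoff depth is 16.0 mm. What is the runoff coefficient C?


The runoff coefficient C = runoff depth / rainfall depth.
C = 16.0 / 133.7
  = 0.1197.

0.1197


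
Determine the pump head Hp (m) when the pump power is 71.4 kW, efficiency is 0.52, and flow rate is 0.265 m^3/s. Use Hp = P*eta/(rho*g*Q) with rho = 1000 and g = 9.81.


Pump head formula: Hp = P * eta / (rho * g * Q).
Numerator: P * eta = 71.4 * 1000 * 0.52 = 37128.0 W.
Denominator: rho * g * Q = 1000 * 9.81 * 0.265 = 2599.65.
Hp = 37128.0 / 2599.65 = 14.28 m.

14.28


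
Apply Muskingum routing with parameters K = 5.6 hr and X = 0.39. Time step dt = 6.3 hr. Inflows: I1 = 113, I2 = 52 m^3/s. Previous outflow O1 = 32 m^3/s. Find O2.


Muskingum coefficients:
denom = 2*K*(1-X) + dt = 2*5.6*(1-0.39) + 6.3 = 13.132.
C0 = (dt - 2*K*X)/denom = (6.3 - 2*5.6*0.39)/13.132 = 0.1471.
C1 = (dt + 2*K*X)/denom = (6.3 + 2*5.6*0.39)/13.132 = 0.8124.
C2 = (2*K*(1-X) - dt)/denom = 0.0405.
O2 = C0*I2 + C1*I1 + C2*O1
   = 0.1471*52 + 0.8124*113 + 0.0405*32
   = 100.74 m^3/s.

100.74


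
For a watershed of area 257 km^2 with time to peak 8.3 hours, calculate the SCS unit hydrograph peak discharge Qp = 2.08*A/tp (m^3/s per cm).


SCS formula: Qp = 2.08 * A / tp.
Qp = 2.08 * 257 / 8.3
   = 534.56 / 8.3
   = 64.4 m^3/s per cm.

64.4


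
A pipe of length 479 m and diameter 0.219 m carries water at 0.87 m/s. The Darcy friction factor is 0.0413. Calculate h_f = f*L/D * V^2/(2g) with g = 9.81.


Darcy-Weisbach equation: h_f = f * (L/D) * V^2/(2g).
f * L/D = 0.0413 * 479/0.219 = 90.332.
V^2/(2g) = 0.87^2 / (2*9.81) = 0.7569 / 19.62 = 0.0386 m.
h_f = 90.332 * 0.0386 = 3.485 m.

3.485


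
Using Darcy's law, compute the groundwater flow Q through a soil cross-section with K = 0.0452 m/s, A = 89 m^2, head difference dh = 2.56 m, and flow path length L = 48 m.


Darcy's law: Q = K * A * i, where i = dh/L.
Hydraulic gradient i = 2.56 / 48 = 0.053333.
Q = 0.0452 * 89 * 0.053333
  = 0.2145 m^3/s.

0.2145


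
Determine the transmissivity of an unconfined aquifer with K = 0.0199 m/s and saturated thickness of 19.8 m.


Transmissivity is defined as T = K * h.
T = 0.0199 * 19.8
  = 0.394 m^2/s.

0.394


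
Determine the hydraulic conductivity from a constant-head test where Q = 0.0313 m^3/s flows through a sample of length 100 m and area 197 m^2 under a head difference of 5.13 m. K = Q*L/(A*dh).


From K = Q*L / (A*dh):
Numerator: Q*L = 0.0313 * 100 = 3.13.
Denominator: A*dh = 197 * 5.13 = 1010.61.
K = 3.13 / 1010.61 = 0.003097 m/s.

0.003097


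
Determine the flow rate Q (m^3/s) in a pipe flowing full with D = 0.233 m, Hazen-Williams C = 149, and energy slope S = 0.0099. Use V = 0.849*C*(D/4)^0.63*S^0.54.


For a full circular pipe, R = D/4 = 0.233/4 = 0.0583 m.
V = 0.849 * 149 * 0.0583^0.63 * 0.0099^0.54
  = 0.849 * 149 * 0.166777 * 0.082726
  = 1.7453 m/s.
Pipe area A = pi*D^2/4 = pi*0.233^2/4 = 0.0426 m^2.
Q = A * V = 0.0426 * 1.7453 = 0.0744 m^3/s.

0.0744


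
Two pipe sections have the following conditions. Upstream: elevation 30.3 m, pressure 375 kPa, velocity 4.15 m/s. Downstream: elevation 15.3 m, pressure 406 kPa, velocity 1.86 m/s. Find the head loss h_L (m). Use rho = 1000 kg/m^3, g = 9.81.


Total head at each section: H = z + p/(rho*g) + V^2/(2g).
H1 = 30.3 + 375*1000/(1000*9.81) + 4.15^2/(2*9.81)
   = 30.3 + 38.226 + 0.8778
   = 69.404 m.
H2 = 15.3 + 406*1000/(1000*9.81) + 1.86^2/(2*9.81)
   = 15.3 + 41.386 + 0.1763
   = 56.863 m.
h_L = H1 - H2 = 69.404 - 56.863 = 12.541 m.

12.541


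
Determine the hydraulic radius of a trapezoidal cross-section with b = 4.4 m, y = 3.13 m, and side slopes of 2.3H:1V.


For a trapezoidal section with side slope z:
A = (b + z*y)*y = (4.4 + 2.3*3.13)*3.13 = 36.305 m^2.
P = b + 2*y*sqrt(1 + z^2) = 4.4 + 2*3.13*sqrt(1 + 2.3^2) = 20.1 m.
R = A/P = 36.305 / 20.1 = 1.8062 m.

1.8062


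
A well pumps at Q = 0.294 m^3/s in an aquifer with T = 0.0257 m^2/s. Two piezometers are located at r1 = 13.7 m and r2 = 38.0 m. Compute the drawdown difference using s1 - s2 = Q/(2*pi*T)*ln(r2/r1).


Thiem equation: s1 - s2 = Q/(2*pi*T) * ln(r2/r1).
ln(r2/r1) = ln(38.0/13.7) = 1.0202.
Q/(2*pi*T) = 0.294 / (2*pi*0.0257) = 0.294 / 0.1615 = 1.8207.
s1 - s2 = 1.8207 * 1.0202 = 1.8574 m.

1.8574


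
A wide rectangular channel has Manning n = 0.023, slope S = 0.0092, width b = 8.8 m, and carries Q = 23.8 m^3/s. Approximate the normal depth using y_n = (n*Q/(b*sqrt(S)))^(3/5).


We use the wide-channel approximation y_n = (n*Q/(b*sqrt(S)))^(3/5).
sqrt(S) = sqrt(0.0092) = 0.095917.
Numerator: n*Q = 0.023 * 23.8 = 0.5474.
Denominator: b*sqrt(S) = 8.8 * 0.095917 = 0.84407.
arg = 0.6485.
y_n = 0.6485^(3/5) = 0.7712 m.

0.7712


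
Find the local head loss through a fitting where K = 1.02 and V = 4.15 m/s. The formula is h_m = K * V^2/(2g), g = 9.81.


Minor loss formula: h_m = K * V^2/(2g).
V^2 = 4.15^2 = 17.2225.
V^2/(2g) = 17.2225 / 19.62 = 0.8778 m.
h_m = 1.02 * 0.8778 = 0.8954 m.

0.8954


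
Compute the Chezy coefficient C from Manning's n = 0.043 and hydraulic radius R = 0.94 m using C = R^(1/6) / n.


The Chezy coefficient relates to Manning's n through C = R^(1/6) / n.
R^(1/6) = 0.94^(1/6) = 0.98974.
C = 0.98974 / 0.043 = 23.02 m^(1/2)/s.

23.02


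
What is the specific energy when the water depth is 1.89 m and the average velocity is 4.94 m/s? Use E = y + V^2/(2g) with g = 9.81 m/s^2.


Specific energy E = y + V^2/(2g).
Velocity head = V^2/(2g) = 4.94^2 / (2*9.81) = 24.4036 / 19.62 = 1.2438 m.
E = 1.89 + 1.2438 = 3.1338 m.

3.1338


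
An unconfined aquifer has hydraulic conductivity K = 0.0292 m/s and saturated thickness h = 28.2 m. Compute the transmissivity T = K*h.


Transmissivity is defined as T = K * h.
T = 0.0292 * 28.2
  = 0.8234 m^2/s.

0.8234


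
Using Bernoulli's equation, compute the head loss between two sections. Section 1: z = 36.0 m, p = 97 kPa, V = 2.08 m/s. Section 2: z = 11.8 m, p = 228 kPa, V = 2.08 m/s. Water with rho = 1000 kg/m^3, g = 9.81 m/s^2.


Total head at each section: H = z + p/(rho*g) + V^2/(2g).
H1 = 36.0 + 97*1000/(1000*9.81) + 2.08^2/(2*9.81)
   = 36.0 + 9.888 + 0.2205
   = 46.108 m.
H2 = 11.8 + 228*1000/(1000*9.81) + 2.08^2/(2*9.81)
   = 11.8 + 23.242 + 0.2205
   = 35.262 m.
h_L = H1 - H2 = 46.108 - 35.262 = 10.846 m.

10.846


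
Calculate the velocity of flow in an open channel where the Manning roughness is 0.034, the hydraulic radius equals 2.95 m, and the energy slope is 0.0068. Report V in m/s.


Manning's equation gives V = (1/n) * R^(2/3) * S^(1/2).
First, compute R^(2/3) = 2.95^(2/3) = 2.0569.
Next, S^(1/2) = 0.0068^(1/2) = 0.082462.
Then 1/n = 1/0.034 = 29.41.
V = 29.41 * 2.0569 * 0.082462 = 4.9887 m/s.

4.9887


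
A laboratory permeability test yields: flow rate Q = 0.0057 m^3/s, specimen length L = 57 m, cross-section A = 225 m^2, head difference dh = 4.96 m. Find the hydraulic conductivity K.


From K = Q*L / (A*dh):
Numerator: Q*L = 0.0057 * 57 = 0.3249.
Denominator: A*dh = 225 * 4.96 = 1116.0.
K = 0.3249 / 1116.0 = 0.000291 m/s.

0.000291


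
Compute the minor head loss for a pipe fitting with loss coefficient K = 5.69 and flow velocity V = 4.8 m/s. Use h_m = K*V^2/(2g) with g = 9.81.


Minor loss formula: h_m = K * V^2/(2g).
V^2 = 4.8^2 = 23.04.
V^2/(2g) = 23.04 / 19.62 = 1.1743 m.
h_m = 5.69 * 1.1743 = 6.6818 m.

6.6818


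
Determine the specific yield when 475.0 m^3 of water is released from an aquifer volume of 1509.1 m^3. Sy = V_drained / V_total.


Specific yield Sy = Volume drained / Total volume.
Sy = 475.0 / 1509.1
   = 0.3148.

0.3148


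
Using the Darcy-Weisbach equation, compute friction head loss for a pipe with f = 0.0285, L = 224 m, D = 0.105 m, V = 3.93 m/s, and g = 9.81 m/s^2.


Darcy-Weisbach equation: h_f = f * (L/D) * V^2/(2g).
f * L/D = 0.0285 * 224/0.105 = 60.8.
V^2/(2g) = 3.93^2 / (2*9.81) = 15.4449 / 19.62 = 0.7872 m.
h_f = 60.8 * 0.7872 = 47.862 m.

47.862


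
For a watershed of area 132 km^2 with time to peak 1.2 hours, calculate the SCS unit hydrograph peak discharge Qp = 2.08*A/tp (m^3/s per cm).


SCS formula: Qp = 2.08 * A / tp.
Qp = 2.08 * 132 / 1.2
   = 274.56 / 1.2
   = 228.8 m^3/s per cm.

228.8


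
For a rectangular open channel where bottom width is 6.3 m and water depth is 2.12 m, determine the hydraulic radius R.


For a rectangular section:
Flow area A = b * y = 6.3 * 2.12 = 13.36 m^2.
Wetted perimeter P = b + 2y = 6.3 + 2*2.12 = 10.54 m.
Hydraulic radius R = A/P = 13.36 / 10.54 = 1.2672 m.

1.2672


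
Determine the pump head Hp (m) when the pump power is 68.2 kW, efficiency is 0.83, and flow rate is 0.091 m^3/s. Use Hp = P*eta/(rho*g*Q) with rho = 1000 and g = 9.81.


Pump head formula: Hp = P * eta / (rho * g * Q).
Numerator: P * eta = 68.2 * 1000 * 0.83 = 56606.0 W.
Denominator: rho * g * Q = 1000 * 9.81 * 0.091 = 892.71.
Hp = 56606.0 / 892.71 = 63.41 m.

63.41


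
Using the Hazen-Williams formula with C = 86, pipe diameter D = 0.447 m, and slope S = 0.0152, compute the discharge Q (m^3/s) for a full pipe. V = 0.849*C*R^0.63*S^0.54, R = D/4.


For a full circular pipe, R = D/4 = 0.447/4 = 0.1118 m.
V = 0.849 * 86 * 0.1118^0.63 * 0.0152^0.54
  = 0.849 * 86 * 0.251418 * 0.104279
  = 1.9142 m/s.
Pipe area A = pi*D^2/4 = pi*0.447^2/4 = 0.1569 m^2.
Q = A * V = 0.1569 * 1.9142 = 0.3004 m^3/s.

0.3004


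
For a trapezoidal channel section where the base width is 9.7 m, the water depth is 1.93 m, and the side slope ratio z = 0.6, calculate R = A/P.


For a trapezoidal section with side slope z:
A = (b + z*y)*y = (9.7 + 0.6*1.93)*1.93 = 20.956 m^2.
P = b + 2*y*sqrt(1 + z^2) = 9.7 + 2*1.93*sqrt(1 + 0.6^2) = 14.201 m.
R = A/P = 20.956 / 14.201 = 1.4756 m.

1.4756


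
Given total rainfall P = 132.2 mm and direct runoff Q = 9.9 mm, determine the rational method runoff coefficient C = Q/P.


The runoff coefficient C = runoff depth / rainfall depth.
C = 9.9 / 132.2
  = 0.0749.

0.0749


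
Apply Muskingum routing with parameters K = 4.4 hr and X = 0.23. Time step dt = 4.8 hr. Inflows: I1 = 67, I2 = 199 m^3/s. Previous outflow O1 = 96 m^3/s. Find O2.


Muskingum coefficients:
denom = 2*K*(1-X) + dt = 2*4.4*(1-0.23) + 4.8 = 11.576.
C0 = (dt - 2*K*X)/denom = (4.8 - 2*4.4*0.23)/11.576 = 0.2398.
C1 = (dt + 2*K*X)/denom = (4.8 + 2*4.4*0.23)/11.576 = 0.5895.
C2 = (2*K*(1-X) - dt)/denom = 0.1707.
O2 = C0*I2 + C1*I1 + C2*O1
   = 0.2398*199 + 0.5895*67 + 0.1707*96
   = 103.6 m^3/s.

103.6


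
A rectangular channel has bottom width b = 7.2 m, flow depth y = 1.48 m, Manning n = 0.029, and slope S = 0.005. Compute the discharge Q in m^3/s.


For a rectangular channel, the cross-sectional area A = b * y = 7.2 * 1.48 = 10.66 m^2.
The wetted perimeter P = b + 2y = 7.2 + 2*1.48 = 10.16 m.
Hydraulic radius R = A/P = 10.66/10.16 = 1.0488 m.
Velocity V = (1/n)*R^(2/3)*S^(1/2) = (1/0.029)*1.0488^(2/3)*0.005^(1/2) = 2.517 m/s.
Discharge Q = A * V = 10.66 * 2.517 = 26.821 m^3/s.

26.821


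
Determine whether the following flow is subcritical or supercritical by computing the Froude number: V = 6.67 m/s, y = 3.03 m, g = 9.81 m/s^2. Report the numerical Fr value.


The Froude number is defined as Fr = V / sqrt(g*y).
g*y = 9.81 * 3.03 = 29.7243.
sqrt(g*y) = sqrt(29.7243) = 5.452.
Fr = 6.67 / 5.452 = 1.2234.
Since Fr > 1, the flow is supercritical.

1.2234


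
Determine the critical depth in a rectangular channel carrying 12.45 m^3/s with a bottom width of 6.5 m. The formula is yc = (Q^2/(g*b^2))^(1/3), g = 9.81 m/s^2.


Using yc = (Q^2 / (g * b^2))^(1/3):
Q^2 = 12.45^2 = 155.0.
g * b^2 = 9.81 * 6.5^2 = 9.81 * 42.25 = 414.47.
Q^2 / (g*b^2) = 155.0 / 414.47 = 0.374.
yc = 0.374^(1/3) = 0.7205 m.

0.7205


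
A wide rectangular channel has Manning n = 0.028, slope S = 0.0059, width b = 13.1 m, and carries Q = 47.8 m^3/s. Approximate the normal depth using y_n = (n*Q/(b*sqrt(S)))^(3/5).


We use the wide-channel approximation y_n = (n*Q/(b*sqrt(S)))^(3/5).
sqrt(S) = sqrt(0.0059) = 0.076811.
Numerator: n*Q = 0.028 * 47.8 = 1.3384.
Denominator: b*sqrt(S) = 13.1 * 0.076811 = 1.006224.
arg = 1.3301.
y_n = 1.3301^(3/5) = 1.1867 m.

1.1867


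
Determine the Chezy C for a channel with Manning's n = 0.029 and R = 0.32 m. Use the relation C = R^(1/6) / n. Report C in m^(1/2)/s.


The Chezy coefficient relates to Manning's n through C = R^(1/6) / n.
R^(1/6) = 0.32^(1/6) = 0.827037.
C = 0.827037 / 0.029 = 28.52 m^(1/2)/s.

28.52


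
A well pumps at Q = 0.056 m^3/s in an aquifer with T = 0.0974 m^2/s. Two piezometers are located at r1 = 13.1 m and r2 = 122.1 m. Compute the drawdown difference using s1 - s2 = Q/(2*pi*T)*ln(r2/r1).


Thiem equation: s1 - s2 = Q/(2*pi*T) * ln(r2/r1).
ln(r2/r1) = ln(122.1/13.1) = 2.2322.
Q/(2*pi*T) = 0.056 / (2*pi*0.0974) = 0.056 / 0.612 = 0.0915.
s1 - s2 = 0.0915 * 2.2322 = 0.2043 m.

0.2043


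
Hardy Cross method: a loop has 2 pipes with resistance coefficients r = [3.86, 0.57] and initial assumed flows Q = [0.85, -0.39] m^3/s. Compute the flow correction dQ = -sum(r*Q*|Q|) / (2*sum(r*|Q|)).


Numerator terms (r*Q*|Q|): 3.86*0.85*|0.85| = 2.7888; 0.57*-0.39*|-0.39| = -0.0867.
Sum of numerator = 2.7022.
Denominator terms (r*|Q|): 3.86*|0.85| = 3.281; 0.57*|-0.39| = 0.2223.
2 * sum of denominator = 2 * 3.5033 = 7.0066.
dQ = -2.7022 / 7.0066 = -0.3857 m^3/s.

-0.3857


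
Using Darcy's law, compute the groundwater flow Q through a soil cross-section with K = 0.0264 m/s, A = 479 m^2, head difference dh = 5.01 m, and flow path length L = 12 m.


Darcy's law: Q = K * A * i, where i = dh/L.
Hydraulic gradient i = 5.01 / 12 = 0.4175.
Q = 0.0264 * 479 * 0.4175
  = 5.2795 m^3/s.

5.2795


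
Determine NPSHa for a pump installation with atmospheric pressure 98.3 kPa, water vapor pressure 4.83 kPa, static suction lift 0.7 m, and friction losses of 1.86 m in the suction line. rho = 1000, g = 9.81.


NPSHa = p_atm/(rho*g) - z_s - hf_s - p_vap/(rho*g).
p_atm/(rho*g) = 98.3*1000 / (1000*9.81) = 10.02 m.
p_vap/(rho*g) = 4.83*1000 / (1000*9.81) = 0.492 m.
NPSHa = 10.02 - 0.7 - 1.86 - 0.492
      = 6.97 m.

6.97


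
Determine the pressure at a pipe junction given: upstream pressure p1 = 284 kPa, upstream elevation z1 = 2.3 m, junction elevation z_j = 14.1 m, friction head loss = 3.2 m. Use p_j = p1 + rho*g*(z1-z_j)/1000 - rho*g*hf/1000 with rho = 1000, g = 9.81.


Junction pressure: p_j = p1 + rho*g*(z1 - z_j)/1000 - rho*g*hf/1000.
Elevation term = 1000*9.81*(2.3 - 14.1)/1000 = -115.758 kPa.
Friction term = 1000*9.81*3.2/1000 = 31.392 kPa.
p_j = 284 + -115.758 - 31.392 = 136.85 kPa.

136.85


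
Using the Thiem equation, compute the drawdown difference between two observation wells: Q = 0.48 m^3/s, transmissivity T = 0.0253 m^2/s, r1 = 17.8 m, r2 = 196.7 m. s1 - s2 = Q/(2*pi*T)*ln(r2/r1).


Thiem equation: s1 - s2 = Q/(2*pi*T) * ln(r2/r1).
ln(r2/r1) = ln(196.7/17.8) = 2.4025.
Q/(2*pi*T) = 0.48 / (2*pi*0.0253) = 0.48 / 0.159 = 3.0195.
s1 - s2 = 3.0195 * 2.4025 = 7.2544 m.

7.2544


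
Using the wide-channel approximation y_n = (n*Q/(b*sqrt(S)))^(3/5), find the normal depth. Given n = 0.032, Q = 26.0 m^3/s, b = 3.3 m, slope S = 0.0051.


We use the wide-channel approximation y_n = (n*Q/(b*sqrt(S)))^(3/5).
sqrt(S) = sqrt(0.0051) = 0.071414.
Numerator: n*Q = 0.032 * 26.0 = 0.832.
Denominator: b*sqrt(S) = 3.3 * 0.071414 = 0.235666.
arg = 3.5304.
y_n = 3.5304^(3/5) = 2.1315 m.

2.1315


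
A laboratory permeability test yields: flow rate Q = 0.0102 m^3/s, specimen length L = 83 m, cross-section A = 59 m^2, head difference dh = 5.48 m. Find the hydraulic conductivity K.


From K = Q*L / (A*dh):
Numerator: Q*L = 0.0102 * 83 = 0.8466.
Denominator: A*dh = 59 * 5.48 = 323.32.
K = 0.8466 / 323.32 = 0.002618 m/s.

0.002618


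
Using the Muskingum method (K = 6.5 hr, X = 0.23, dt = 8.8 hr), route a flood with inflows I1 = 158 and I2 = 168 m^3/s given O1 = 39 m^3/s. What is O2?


Muskingum coefficients:
denom = 2*K*(1-X) + dt = 2*6.5*(1-0.23) + 8.8 = 18.81.
C0 = (dt - 2*K*X)/denom = (8.8 - 2*6.5*0.23)/18.81 = 0.3089.
C1 = (dt + 2*K*X)/denom = (8.8 + 2*6.5*0.23)/18.81 = 0.6268.
C2 = (2*K*(1-X) - dt)/denom = 0.0643.
O2 = C0*I2 + C1*I1 + C2*O1
   = 0.3089*168 + 0.6268*158 + 0.0643*39
   = 153.43 m^3/s.

153.43


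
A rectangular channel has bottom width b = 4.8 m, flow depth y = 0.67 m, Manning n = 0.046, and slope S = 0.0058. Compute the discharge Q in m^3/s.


For a rectangular channel, the cross-sectional area A = b * y = 4.8 * 0.67 = 3.22 m^2.
The wetted perimeter P = b + 2y = 4.8 + 2*0.67 = 6.14 m.
Hydraulic radius R = A/P = 3.22/6.14 = 0.5238 m.
Velocity V = (1/n)*R^(2/3)*S^(1/2) = (1/0.046)*0.5238^(2/3)*0.0058^(1/2) = 1.0758 m/s.
Discharge Q = A * V = 3.22 * 1.0758 = 3.46 m^3/s.

3.46


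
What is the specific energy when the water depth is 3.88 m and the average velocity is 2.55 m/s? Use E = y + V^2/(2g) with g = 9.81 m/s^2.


Specific energy E = y + V^2/(2g).
Velocity head = V^2/(2g) = 2.55^2 / (2*9.81) = 6.5025 / 19.62 = 0.3314 m.
E = 3.88 + 0.3314 = 4.2114 m.

4.2114


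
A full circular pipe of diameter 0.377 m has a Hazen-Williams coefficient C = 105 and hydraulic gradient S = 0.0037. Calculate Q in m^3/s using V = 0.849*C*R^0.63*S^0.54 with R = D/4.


For a full circular pipe, R = D/4 = 0.377/4 = 0.0943 m.
V = 0.849 * 105 * 0.0943^0.63 * 0.0037^0.54
  = 0.849 * 105 * 0.225838 * 0.048622
  = 0.9789 m/s.
Pipe area A = pi*D^2/4 = pi*0.377^2/4 = 0.1116 m^2.
Q = A * V = 0.1116 * 0.9789 = 0.1093 m^3/s.

0.1093


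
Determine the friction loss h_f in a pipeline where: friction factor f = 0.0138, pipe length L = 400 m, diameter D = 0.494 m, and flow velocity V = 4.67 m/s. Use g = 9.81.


Darcy-Weisbach equation: h_f = f * (L/D) * V^2/(2g).
f * L/D = 0.0138 * 400/0.494 = 11.1741.
V^2/(2g) = 4.67^2 / (2*9.81) = 21.8089 / 19.62 = 1.1116 m.
h_f = 11.1741 * 1.1116 = 12.421 m.

12.421


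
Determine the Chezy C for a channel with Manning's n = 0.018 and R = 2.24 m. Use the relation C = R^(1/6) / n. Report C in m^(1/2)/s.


The Chezy coefficient relates to Manning's n through C = R^(1/6) / n.
R^(1/6) = 2.24^(1/6) = 1.143865.
C = 1.143865 / 0.018 = 63.55 m^(1/2)/s.

63.55


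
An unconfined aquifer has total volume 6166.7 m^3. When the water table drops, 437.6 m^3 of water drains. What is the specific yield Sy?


Specific yield Sy = Volume drained / Total volume.
Sy = 437.6 / 6166.7
   = 0.071.

0.071


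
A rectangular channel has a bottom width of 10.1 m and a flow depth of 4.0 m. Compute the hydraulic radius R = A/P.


For a rectangular section:
Flow area A = b * y = 10.1 * 4.0 = 40.4 m^2.
Wetted perimeter P = b + 2y = 10.1 + 2*4.0 = 18.1 m.
Hydraulic radius R = A/P = 40.4 / 18.1 = 2.232 m.

2.232


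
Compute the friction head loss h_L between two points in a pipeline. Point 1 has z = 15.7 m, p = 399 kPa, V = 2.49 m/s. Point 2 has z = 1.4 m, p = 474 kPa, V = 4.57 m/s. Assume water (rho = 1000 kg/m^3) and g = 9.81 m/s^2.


Total head at each section: H = z + p/(rho*g) + V^2/(2g).
H1 = 15.7 + 399*1000/(1000*9.81) + 2.49^2/(2*9.81)
   = 15.7 + 40.673 + 0.316
   = 56.689 m.
H2 = 1.4 + 474*1000/(1000*9.81) + 4.57^2/(2*9.81)
   = 1.4 + 48.318 + 1.0645
   = 50.783 m.
h_L = H1 - H2 = 56.689 - 50.783 = 5.906 m.

5.906


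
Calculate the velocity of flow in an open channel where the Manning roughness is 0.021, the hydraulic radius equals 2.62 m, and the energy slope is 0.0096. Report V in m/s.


Manning's equation gives V = (1/n) * R^(2/3) * S^(1/2).
First, compute R^(2/3) = 2.62^(2/3) = 1.9005.
Next, S^(1/2) = 0.0096^(1/2) = 0.09798.
Then 1/n = 1/0.021 = 47.62.
V = 47.62 * 1.9005 * 0.09798 = 8.8671 m/s.

8.8671


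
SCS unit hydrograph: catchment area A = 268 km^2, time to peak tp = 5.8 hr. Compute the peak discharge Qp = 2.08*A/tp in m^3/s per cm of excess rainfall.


SCS formula: Qp = 2.08 * A / tp.
Qp = 2.08 * 268 / 5.8
   = 557.44 / 5.8
   = 96.11 m^3/s per cm.

96.11


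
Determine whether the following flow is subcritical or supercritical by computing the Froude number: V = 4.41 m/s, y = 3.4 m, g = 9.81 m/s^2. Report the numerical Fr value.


The Froude number is defined as Fr = V / sqrt(g*y).
g*y = 9.81 * 3.4 = 33.354.
sqrt(g*y) = sqrt(33.354) = 5.7753.
Fr = 4.41 / 5.7753 = 0.7636.
Since Fr < 1, the flow is subcritical.

0.7636


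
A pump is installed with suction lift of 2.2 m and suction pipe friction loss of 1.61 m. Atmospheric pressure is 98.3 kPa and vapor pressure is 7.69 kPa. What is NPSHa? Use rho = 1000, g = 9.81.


NPSHa = p_atm/(rho*g) - z_s - hf_s - p_vap/(rho*g).
p_atm/(rho*g) = 98.3*1000 / (1000*9.81) = 10.02 m.
p_vap/(rho*g) = 7.69*1000 / (1000*9.81) = 0.784 m.
NPSHa = 10.02 - 2.2 - 1.61 - 0.784
      = 5.43 m.

5.43


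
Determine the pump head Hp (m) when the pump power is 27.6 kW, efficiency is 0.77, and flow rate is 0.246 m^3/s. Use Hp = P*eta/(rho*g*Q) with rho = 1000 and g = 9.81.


Pump head formula: Hp = P * eta / (rho * g * Q).
Numerator: P * eta = 27.6 * 1000 * 0.77 = 21252.0 W.
Denominator: rho * g * Q = 1000 * 9.81 * 0.246 = 2413.26.
Hp = 21252.0 / 2413.26 = 8.81 m.

8.81


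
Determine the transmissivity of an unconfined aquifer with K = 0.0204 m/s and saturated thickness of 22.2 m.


Transmissivity is defined as T = K * h.
T = 0.0204 * 22.2
  = 0.4529 m^2/s.

0.4529


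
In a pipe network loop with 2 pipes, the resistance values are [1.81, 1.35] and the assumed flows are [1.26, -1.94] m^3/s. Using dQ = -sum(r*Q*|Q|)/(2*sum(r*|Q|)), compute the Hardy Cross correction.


Numerator terms (r*Q*|Q|): 1.81*1.26*|1.26| = 2.8736; 1.35*-1.94*|-1.94| = -5.0809.
Sum of numerator = -2.2073.
Denominator terms (r*|Q|): 1.81*|1.26| = 2.2806; 1.35*|-1.94| = 2.619.
2 * sum of denominator = 2 * 4.8996 = 9.7992.
dQ = --2.2073 / 9.7992 = 0.2253 m^3/s.

0.2253


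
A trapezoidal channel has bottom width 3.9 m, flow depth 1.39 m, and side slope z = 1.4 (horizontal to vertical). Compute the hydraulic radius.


For a trapezoidal section with side slope z:
A = (b + z*y)*y = (3.9 + 1.4*1.39)*1.39 = 8.126 m^2.
P = b + 2*y*sqrt(1 + z^2) = 3.9 + 2*1.39*sqrt(1 + 1.4^2) = 8.683 m.
R = A/P = 8.126 / 8.683 = 0.9359 m.

0.9359


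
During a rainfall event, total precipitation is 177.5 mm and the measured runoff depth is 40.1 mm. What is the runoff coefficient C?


The runoff coefficient C = runoff depth / rainfall depth.
C = 40.1 / 177.5
  = 0.2259.

0.2259


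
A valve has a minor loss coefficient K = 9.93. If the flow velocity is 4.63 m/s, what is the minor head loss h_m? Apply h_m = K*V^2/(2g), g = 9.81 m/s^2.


Minor loss formula: h_m = K * V^2/(2g).
V^2 = 4.63^2 = 21.4369.
V^2/(2g) = 21.4369 / 19.62 = 1.0926 m.
h_m = 9.93 * 1.0926 = 10.8496 m.

10.8496


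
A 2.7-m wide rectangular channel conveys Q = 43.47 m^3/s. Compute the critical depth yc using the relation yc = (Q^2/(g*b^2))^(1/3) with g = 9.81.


Using yc = (Q^2 / (g * b^2))^(1/3):
Q^2 = 43.47^2 = 1889.64.
g * b^2 = 9.81 * 2.7^2 = 9.81 * 7.29 = 71.51.
Q^2 / (g*b^2) = 1889.64 / 71.51 = 26.4248.
yc = 26.4248^(1/3) = 2.9785 m.

2.9785


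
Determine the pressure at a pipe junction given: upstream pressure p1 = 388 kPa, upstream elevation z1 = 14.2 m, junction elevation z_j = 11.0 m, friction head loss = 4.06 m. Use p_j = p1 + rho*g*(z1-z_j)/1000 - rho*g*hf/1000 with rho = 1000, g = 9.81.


Junction pressure: p_j = p1 + rho*g*(z1 - z_j)/1000 - rho*g*hf/1000.
Elevation term = 1000*9.81*(14.2 - 11.0)/1000 = 31.392 kPa.
Friction term = 1000*9.81*4.06/1000 = 39.829 kPa.
p_j = 388 + 31.392 - 39.829 = 379.56 kPa.

379.56


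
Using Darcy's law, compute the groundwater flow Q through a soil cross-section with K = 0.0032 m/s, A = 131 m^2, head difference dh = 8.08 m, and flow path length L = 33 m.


Darcy's law: Q = K * A * i, where i = dh/L.
Hydraulic gradient i = 8.08 / 33 = 0.244848.
Q = 0.0032 * 131 * 0.244848
  = 0.1026 m^3/s.

0.1026


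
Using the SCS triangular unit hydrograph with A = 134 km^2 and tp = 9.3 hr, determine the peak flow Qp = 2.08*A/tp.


SCS formula: Qp = 2.08 * A / tp.
Qp = 2.08 * 134 / 9.3
   = 278.72 / 9.3
   = 29.97 m^3/s per cm.

29.97


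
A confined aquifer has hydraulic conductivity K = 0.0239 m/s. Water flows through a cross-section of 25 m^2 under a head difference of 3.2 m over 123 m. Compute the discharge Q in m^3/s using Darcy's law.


Darcy's law: Q = K * A * i, where i = dh/L.
Hydraulic gradient i = 3.2 / 123 = 0.026016.
Q = 0.0239 * 25 * 0.026016
  = 0.0155 m^3/s.

0.0155


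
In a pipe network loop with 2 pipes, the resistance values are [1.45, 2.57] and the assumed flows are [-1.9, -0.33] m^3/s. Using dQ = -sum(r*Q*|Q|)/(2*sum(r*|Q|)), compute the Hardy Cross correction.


Numerator terms (r*Q*|Q|): 1.45*-1.9*|-1.9| = -5.2345; 2.57*-0.33*|-0.33| = -0.2799.
Sum of numerator = -5.5144.
Denominator terms (r*|Q|): 1.45*|-1.9| = 2.755; 2.57*|-0.33| = 0.8481.
2 * sum of denominator = 2 * 3.6031 = 7.2062.
dQ = --5.5144 / 7.2062 = 0.7652 m^3/s.

0.7652


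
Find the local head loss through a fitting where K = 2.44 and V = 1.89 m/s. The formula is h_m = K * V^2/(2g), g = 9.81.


Minor loss formula: h_m = K * V^2/(2g).
V^2 = 1.89^2 = 3.5721.
V^2/(2g) = 3.5721 / 19.62 = 0.1821 m.
h_m = 2.44 * 0.1821 = 0.4442 m.

0.4442


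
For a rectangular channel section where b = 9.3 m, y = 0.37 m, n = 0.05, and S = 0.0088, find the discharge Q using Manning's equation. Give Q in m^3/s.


For a rectangular channel, the cross-sectional area A = b * y = 9.3 * 0.37 = 3.44 m^2.
The wetted perimeter P = b + 2y = 9.3 + 2*0.37 = 10.04 m.
Hydraulic radius R = A/P = 3.44/10.04 = 0.3427 m.
Velocity V = (1/n)*R^(2/3)*S^(1/2) = (1/0.05)*0.3427^(2/3)*0.0088^(1/2) = 0.9188 m/s.
Discharge Q = A * V = 3.44 * 0.9188 = 3.162 m^3/s.

3.162


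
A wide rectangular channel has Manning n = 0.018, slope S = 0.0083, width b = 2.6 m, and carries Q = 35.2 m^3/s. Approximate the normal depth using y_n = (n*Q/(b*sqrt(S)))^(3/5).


We use the wide-channel approximation y_n = (n*Q/(b*sqrt(S)))^(3/5).
sqrt(S) = sqrt(0.0083) = 0.091104.
Numerator: n*Q = 0.018 * 35.2 = 0.6336.
Denominator: b*sqrt(S) = 2.6 * 0.091104 = 0.23687.
arg = 2.6749.
y_n = 2.6749^(3/5) = 1.8046 m.

1.8046


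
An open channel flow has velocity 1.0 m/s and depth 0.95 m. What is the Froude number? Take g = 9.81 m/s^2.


The Froude number is defined as Fr = V / sqrt(g*y).
g*y = 9.81 * 0.95 = 9.3195.
sqrt(g*y) = sqrt(9.3195) = 3.0528.
Fr = 1.0 / 3.0528 = 0.3276.

0.3276


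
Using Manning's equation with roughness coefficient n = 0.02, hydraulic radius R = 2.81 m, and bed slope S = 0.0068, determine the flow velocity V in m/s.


Manning's equation gives V = (1/n) * R^(2/3) * S^(1/2).
First, compute R^(2/3) = 2.81^(2/3) = 1.9913.
Next, S^(1/2) = 0.0068^(1/2) = 0.082462.
Then 1/n = 1/0.02 = 50.0.
V = 50.0 * 1.9913 * 0.082462 = 8.2104 m/s.

8.2104


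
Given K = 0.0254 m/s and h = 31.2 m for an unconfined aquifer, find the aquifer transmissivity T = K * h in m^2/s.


Transmissivity is defined as T = K * h.
T = 0.0254 * 31.2
  = 0.7925 m^2/s.

0.7925


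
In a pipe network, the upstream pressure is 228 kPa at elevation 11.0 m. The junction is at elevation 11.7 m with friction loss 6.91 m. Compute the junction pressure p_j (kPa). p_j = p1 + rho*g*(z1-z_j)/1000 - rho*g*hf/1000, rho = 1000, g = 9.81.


Junction pressure: p_j = p1 + rho*g*(z1 - z_j)/1000 - rho*g*hf/1000.
Elevation term = 1000*9.81*(11.0 - 11.7)/1000 = -6.867 kPa.
Friction term = 1000*9.81*6.91/1000 = 67.787 kPa.
p_j = 228 + -6.867 - 67.787 = 153.35 kPa.

153.35


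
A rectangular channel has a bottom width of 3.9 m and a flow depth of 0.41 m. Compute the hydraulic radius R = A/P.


For a rectangular section:
Flow area A = b * y = 3.9 * 0.41 = 1.6 m^2.
Wetted perimeter P = b + 2y = 3.9 + 2*0.41 = 4.72 m.
Hydraulic radius R = A/P = 1.6 / 4.72 = 0.3388 m.

0.3388


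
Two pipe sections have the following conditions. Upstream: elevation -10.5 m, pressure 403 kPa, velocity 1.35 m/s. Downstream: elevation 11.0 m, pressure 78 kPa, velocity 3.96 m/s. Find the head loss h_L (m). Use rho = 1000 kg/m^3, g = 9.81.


Total head at each section: H = z + p/(rho*g) + V^2/(2g).
H1 = -10.5 + 403*1000/(1000*9.81) + 1.35^2/(2*9.81)
   = -10.5 + 41.081 + 0.0929
   = 30.673 m.
H2 = 11.0 + 78*1000/(1000*9.81) + 3.96^2/(2*9.81)
   = 11.0 + 7.951 + 0.7993
   = 19.75 m.
h_L = H1 - H2 = 30.673 - 19.75 = 10.923 m.

10.923


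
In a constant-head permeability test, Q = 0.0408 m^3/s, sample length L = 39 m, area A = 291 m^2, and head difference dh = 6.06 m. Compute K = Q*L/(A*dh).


From K = Q*L / (A*dh):
Numerator: Q*L = 0.0408 * 39 = 1.5912.
Denominator: A*dh = 291 * 6.06 = 1763.46.
K = 1.5912 / 1763.46 = 0.000902 m/s.

0.000902


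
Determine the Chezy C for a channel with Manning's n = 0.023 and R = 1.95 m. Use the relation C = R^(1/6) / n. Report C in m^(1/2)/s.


The Chezy coefficient relates to Manning's n through C = R^(1/6) / n.
R^(1/6) = 1.95^(1/6) = 1.117736.
C = 1.117736 / 0.023 = 48.6 m^(1/2)/s.

48.6


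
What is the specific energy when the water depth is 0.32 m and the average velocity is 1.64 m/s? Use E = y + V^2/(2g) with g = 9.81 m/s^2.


Specific energy E = y + V^2/(2g).
Velocity head = V^2/(2g) = 1.64^2 / (2*9.81) = 2.6896 / 19.62 = 0.1371 m.
E = 0.32 + 0.1371 = 0.4571 m.

0.4571


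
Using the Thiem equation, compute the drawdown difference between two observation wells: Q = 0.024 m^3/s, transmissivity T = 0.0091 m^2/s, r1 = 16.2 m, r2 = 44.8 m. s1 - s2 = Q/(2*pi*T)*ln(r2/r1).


Thiem equation: s1 - s2 = Q/(2*pi*T) * ln(r2/r1).
ln(r2/r1) = ln(44.8/16.2) = 1.0172.
Q/(2*pi*T) = 0.024 / (2*pi*0.0091) = 0.024 / 0.0572 = 0.4197.
s1 - s2 = 0.4197 * 1.0172 = 0.427 m.

0.427


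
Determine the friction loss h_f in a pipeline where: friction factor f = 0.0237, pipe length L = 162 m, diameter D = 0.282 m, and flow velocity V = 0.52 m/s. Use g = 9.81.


Darcy-Weisbach equation: h_f = f * (L/D) * V^2/(2g).
f * L/D = 0.0237 * 162/0.282 = 13.6149.
V^2/(2g) = 0.52^2 / (2*9.81) = 0.2704 / 19.62 = 0.0138 m.
h_f = 13.6149 * 0.0138 = 0.188 m.

0.188


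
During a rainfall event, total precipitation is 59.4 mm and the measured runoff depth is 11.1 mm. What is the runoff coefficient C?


The runoff coefficient C = runoff depth / rainfall depth.
C = 11.1 / 59.4
  = 0.1869.

0.1869


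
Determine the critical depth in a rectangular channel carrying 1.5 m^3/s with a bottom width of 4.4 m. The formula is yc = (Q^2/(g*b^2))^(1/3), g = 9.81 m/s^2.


Using yc = (Q^2 / (g * b^2))^(1/3):
Q^2 = 1.5^2 = 2.25.
g * b^2 = 9.81 * 4.4^2 = 9.81 * 19.36 = 189.92.
Q^2 / (g*b^2) = 2.25 / 189.92 = 0.0118.
yc = 0.0118^(1/3) = 0.228 m.

0.228


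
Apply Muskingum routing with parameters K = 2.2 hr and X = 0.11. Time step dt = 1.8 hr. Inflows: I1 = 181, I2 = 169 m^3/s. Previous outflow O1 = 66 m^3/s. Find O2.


Muskingum coefficients:
denom = 2*K*(1-X) + dt = 2*2.2*(1-0.11) + 1.8 = 5.716.
C0 = (dt - 2*K*X)/denom = (1.8 - 2*2.2*0.11)/5.716 = 0.2302.
C1 = (dt + 2*K*X)/denom = (1.8 + 2*2.2*0.11)/5.716 = 0.3996.
C2 = (2*K*(1-X) - dt)/denom = 0.3702.
O2 = C0*I2 + C1*I1 + C2*O1
   = 0.2302*169 + 0.3996*181 + 0.3702*66
   = 135.67 m^3/s.

135.67


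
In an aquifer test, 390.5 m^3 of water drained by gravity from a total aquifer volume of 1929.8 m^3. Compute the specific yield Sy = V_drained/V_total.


Specific yield Sy = Volume drained / Total volume.
Sy = 390.5 / 1929.8
   = 0.2024.

0.2024


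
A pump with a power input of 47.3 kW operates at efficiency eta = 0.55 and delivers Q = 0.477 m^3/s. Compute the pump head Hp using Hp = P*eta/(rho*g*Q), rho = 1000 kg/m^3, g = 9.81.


Pump head formula: Hp = P * eta / (rho * g * Q).
Numerator: P * eta = 47.3 * 1000 * 0.55 = 26015.0 W.
Denominator: rho * g * Q = 1000 * 9.81 * 0.477 = 4679.37.
Hp = 26015.0 / 4679.37 = 5.56 m.

5.56


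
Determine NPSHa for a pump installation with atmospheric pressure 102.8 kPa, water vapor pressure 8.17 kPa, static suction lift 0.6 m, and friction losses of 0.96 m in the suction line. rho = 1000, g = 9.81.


NPSHa = p_atm/(rho*g) - z_s - hf_s - p_vap/(rho*g).
p_atm/(rho*g) = 102.8*1000 / (1000*9.81) = 10.479 m.
p_vap/(rho*g) = 8.17*1000 / (1000*9.81) = 0.833 m.
NPSHa = 10.479 - 0.6 - 0.96 - 0.833
      = 8.09 m.

8.09


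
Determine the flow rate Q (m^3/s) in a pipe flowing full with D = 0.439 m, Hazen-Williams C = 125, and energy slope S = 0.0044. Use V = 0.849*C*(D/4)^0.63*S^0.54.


For a full circular pipe, R = D/4 = 0.439/4 = 0.1098 m.
V = 0.849 * 125 * 0.1098^0.63 * 0.0044^0.54
  = 0.849 * 125 * 0.248574 * 0.053391
  = 1.4084 m/s.
Pipe area A = pi*D^2/4 = pi*0.439^2/4 = 0.1514 m^2.
Q = A * V = 0.1514 * 1.4084 = 0.2132 m^3/s.

0.2132


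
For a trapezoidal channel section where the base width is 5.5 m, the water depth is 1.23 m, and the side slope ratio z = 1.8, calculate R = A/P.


For a trapezoidal section with side slope z:
A = (b + z*y)*y = (5.5 + 1.8*1.23)*1.23 = 9.488 m^2.
P = b + 2*y*sqrt(1 + z^2) = 5.5 + 2*1.23*sqrt(1 + 1.8^2) = 10.565 m.
R = A/P = 9.488 / 10.565 = 0.898 m.

0.898


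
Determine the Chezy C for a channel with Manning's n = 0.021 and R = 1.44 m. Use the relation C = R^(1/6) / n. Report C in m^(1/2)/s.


The Chezy coefficient relates to Manning's n through C = R^(1/6) / n.
R^(1/6) = 1.44^(1/6) = 1.062659.
C = 1.062659 / 0.021 = 50.6 m^(1/2)/s.

50.6


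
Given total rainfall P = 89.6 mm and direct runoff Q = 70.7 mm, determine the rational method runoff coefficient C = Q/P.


The runoff coefficient C = runoff depth / rainfall depth.
C = 70.7 / 89.6
  = 0.7891.

0.7891


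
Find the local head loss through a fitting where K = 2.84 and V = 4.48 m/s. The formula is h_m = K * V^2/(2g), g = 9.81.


Minor loss formula: h_m = K * V^2/(2g).
V^2 = 4.48^2 = 20.0704.
V^2/(2g) = 20.0704 / 19.62 = 1.023 m.
h_m = 2.84 * 1.023 = 2.9052 m.

2.9052


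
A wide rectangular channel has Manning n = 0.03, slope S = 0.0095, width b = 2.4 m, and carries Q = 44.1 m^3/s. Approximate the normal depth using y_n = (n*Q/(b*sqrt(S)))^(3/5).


We use the wide-channel approximation y_n = (n*Q/(b*sqrt(S)))^(3/5).
sqrt(S) = sqrt(0.0095) = 0.097468.
Numerator: n*Q = 0.03 * 44.1 = 1.323.
Denominator: b*sqrt(S) = 2.4 * 0.097468 = 0.233923.
arg = 5.6557.
y_n = 5.6557^(3/5) = 2.8281 m.

2.8281


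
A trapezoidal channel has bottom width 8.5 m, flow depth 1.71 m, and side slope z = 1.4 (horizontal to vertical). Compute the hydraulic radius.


For a trapezoidal section with side slope z:
A = (b + z*y)*y = (8.5 + 1.4*1.71)*1.71 = 18.629 m^2.
P = b + 2*y*sqrt(1 + z^2) = 8.5 + 2*1.71*sqrt(1 + 1.4^2) = 14.384 m.
R = A/P = 18.629 / 14.384 = 1.2951 m.

1.2951


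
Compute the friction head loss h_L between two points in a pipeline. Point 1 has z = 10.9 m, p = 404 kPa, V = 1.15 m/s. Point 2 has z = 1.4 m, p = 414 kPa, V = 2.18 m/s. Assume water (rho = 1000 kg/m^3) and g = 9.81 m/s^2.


Total head at each section: H = z + p/(rho*g) + V^2/(2g).
H1 = 10.9 + 404*1000/(1000*9.81) + 1.15^2/(2*9.81)
   = 10.9 + 41.182 + 0.0674
   = 52.15 m.
H2 = 1.4 + 414*1000/(1000*9.81) + 2.18^2/(2*9.81)
   = 1.4 + 42.202 + 0.2422
   = 43.844 m.
h_L = H1 - H2 = 52.15 - 43.844 = 8.306 m.

8.306


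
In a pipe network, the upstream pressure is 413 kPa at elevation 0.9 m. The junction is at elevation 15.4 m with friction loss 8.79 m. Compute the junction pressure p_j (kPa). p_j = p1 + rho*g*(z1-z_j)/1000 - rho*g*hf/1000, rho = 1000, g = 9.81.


Junction pressure: p_j = p1 + rho*g*(z1 - z_j)/1000 - rho*g*hf/1000.
Elevation term = 1000*9.81*(0.9 - 15.4)/1000 = -142.245 kPa.
Friction term = 1000*9.81*8.79/1000 = 86.23 kPa.
p_j = 413 + -142.245 - 86.23 = 184.53 kPa.

184.53


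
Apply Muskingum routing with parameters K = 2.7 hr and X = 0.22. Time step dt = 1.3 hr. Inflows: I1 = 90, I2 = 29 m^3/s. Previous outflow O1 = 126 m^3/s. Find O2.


Muskingum coefficients:
denom = 2*K*(1-X) + dt = 2*2.7*(1-0.22) + 1.3 = 5.512.
C0 = (dt - 2*K*X)/denom = (1.3 - 2*2.7*0.22)/5.512 = 0.0203.
C1 = (dt + 2*K*X)/denom = (1.3 + 2*2.7*0.22)/5.512 = 0.4514.
C2 = (2*K*(1-X) - dt)/denom = 0.5283.
O2 = C0*I2 + C1*I1 + C2*O1
   = 0.0203*29 + 0.4514*90 + 0.5283*126
   = 107.78 m^3/s.

107.78


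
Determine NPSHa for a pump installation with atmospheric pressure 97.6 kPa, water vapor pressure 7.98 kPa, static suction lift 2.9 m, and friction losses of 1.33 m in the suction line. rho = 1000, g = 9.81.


NPSHa = p_atm/(rho*g) - z_s - hf_s - p_vap/(rho*g).
p_atm/(rho*g) = 97.6*1000 / (1000*9.81) = 9.949 m.
p_vap/(rho*g) = 7.98*1000 / (1000*9.81) = 0.813 m.
NPSHa = 9.949 - 2.9 - 1.33 - 0.813
      = 4.91 m.

4.91


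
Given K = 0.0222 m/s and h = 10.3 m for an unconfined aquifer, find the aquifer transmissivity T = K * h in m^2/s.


Transmissivity is defined as T = K * h.
T = 0.0222 * 10.3
  = 0.2287 m^2/s.

0.2287


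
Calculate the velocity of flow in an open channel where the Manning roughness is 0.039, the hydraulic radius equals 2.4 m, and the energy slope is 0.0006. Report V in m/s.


Manning's equation gives V = (1/n) * R^(2/3) * S^(1/2).
First, compute R^(2/3) = 2.4^(2/3) = 1.7926.
Next, S^(1/2) = 0.0006^(1/2) = 0.024495.
Then 1/n = 1/0.039 = 25.64.
V = 25.64 * 1.7926 * 0.024495 = 1.1259 m/s.

1.1259


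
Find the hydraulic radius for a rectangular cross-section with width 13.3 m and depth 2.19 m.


For a rectangular section:
Flow area A = b * y = 13.3 * 2.19 = 29.13 m^2.
Wetted perimeter P = b + 2y = 13.3 + 2*2.19 = 17.68 m.
Hydraulic radius R = A/P = 29.13 / 17.68 = 1.6475 m.

1.6475


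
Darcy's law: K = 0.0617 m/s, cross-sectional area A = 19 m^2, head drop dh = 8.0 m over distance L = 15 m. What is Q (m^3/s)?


Darcy's law: Q = K * A * i, where i = dh/L.
Hydraulic gradient i = 8.0 / 15 = 0.533333.
Q = 0.0617 * 19 * 0.533333
  = 0.6252 m^3/s.

0.6252


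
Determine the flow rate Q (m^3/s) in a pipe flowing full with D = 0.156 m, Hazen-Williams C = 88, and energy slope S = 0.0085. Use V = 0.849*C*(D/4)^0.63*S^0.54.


For a full circular pipe, R = D/4 = 0.156/4 = 0.039 m.
V = 0.849 * 88 * 0.039^0.63 * 0.0085^0.54
  = 0.849 * 88 * 0.12953 * 0.076188
  = 0.7373 m/s.
Pipe area A = pi*D^2/4 = pi*0.156^2/4 = 0.0191 m^2.
Q = A * V = 0.0191 * 0.7373 = 0.0141 m^3/s.

0.0141


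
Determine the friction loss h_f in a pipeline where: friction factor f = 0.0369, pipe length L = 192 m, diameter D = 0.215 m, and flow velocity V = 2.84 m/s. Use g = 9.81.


Darcy-Weisbach equation: h_f = f * (L/D) * V^2/(2g).
f * L/D = 0.0369 * 192/0.215 = 32.9526.
V^2/(2g) = 2.84^2 / (2*9.81) = 8.0656 / 19.62 = 0.4111 m.
h_f = 32.9526 * 0.4111 = 13.546 m.

13.546


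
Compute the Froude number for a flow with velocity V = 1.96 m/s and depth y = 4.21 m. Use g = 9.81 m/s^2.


The Froude number is defined as Fr = V / sqrt(g*y).
g*y = 9.81 * 4.21 = 41.3001.
sqrt(g*y) = sqrt(41.3001) = 6.4265.
Fr = 1.96 / 6.4265 = 0.305.

0.305


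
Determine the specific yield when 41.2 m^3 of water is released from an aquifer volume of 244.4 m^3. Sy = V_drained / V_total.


Specific yield Sy = Volume drained / Total volume.
Sy = 41.2 / 244.4
   = 0.1686.

0.1686


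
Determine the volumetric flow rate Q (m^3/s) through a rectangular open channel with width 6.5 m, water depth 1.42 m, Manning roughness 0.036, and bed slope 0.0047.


For a rectangular channel, the cross-sectional area A = b * y = 6.5 * 1.42 = 9.23 m^2.
The wetted perimeter P = b + 2y = 6.5 + 2*1.42 = 9.34 m.
Hydraulic radius R = A/P = 9.23/9.34 = 0.9882 m.
Velocity V = (1/n)*R^(2/3)*S^(1/2) = (1/0.036)*0.9882^(2/3)*0.0047^(1/2) = 1.8894 m/s.
Discharge Q = A * V = 9.23 * 1.8894 = 17.439 m^3/s.

17.439
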